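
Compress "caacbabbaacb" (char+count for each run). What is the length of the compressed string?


Input: caacbabbaacb
Runs:
  'c' x 1 => "c1"
  'a' x 2 => "a2"
  'c' x 1 => "c1"
  'b' x 1 => "b1"
  'a' x 1 => "a1"
  'b' x 2 => "b2"
  'a' x 2 => "a2"
  'c' x 1 => "c1"
  'b' x 1 => "b1"
Compressed: "c1a2c1b1a1b2a2c1b1"
Compressed length: 18

18


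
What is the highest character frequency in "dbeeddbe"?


Input: dbeeddbe
Character counts:
  'b': 2
  'd': 3
  'e': 3
Maximum frequency: 3

3


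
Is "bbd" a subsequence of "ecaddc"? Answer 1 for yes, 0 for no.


Check if "bbd" is a subsequence of "ecaddc"
Greedy scan:
  Position 0 ('e'): no match needed
  Position 1 ('c'): no match needed
  Position 2 ('a'): no match needed
  Position 3 ('d'): no match needed
  Position 4 ('d'): no match needed
  Position 5 ('c'): no match needed
Only matched 0/3 characters => not a subsequence

0


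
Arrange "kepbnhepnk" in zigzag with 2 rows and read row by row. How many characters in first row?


Zigzag "kepbnhepnk" into 2 rows:
Placing characters:
  'k' => row 0
  'e' => row 1
  'p' => row 0
  'b' => row 1
  'n' => row 0
  'h' => row 1
  'e' => row 0
  'p' => row 1
  'n' => row 0
  'k' => row 1
Rows:
  Row 0: "kpnen"
  Row 1: "ebhpk"
First row length: 5

5


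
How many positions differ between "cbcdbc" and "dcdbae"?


Comparing "cbcdbc" and "dcdbae" position by position:
  Position 0: 'c' vs 'd' => DIFFER
  Position 1: 'b' vs 'c' => DIFFER
  Position 2: 'c' vs 'd' => DIFFER
  Position 3: 'd' vs 'b' => DIFFER
  Position 4: 'b' vs 'a' => DIFFER
  Position 5: 'c' vs 'e' => DIFFER
Positions that differ: 6

6


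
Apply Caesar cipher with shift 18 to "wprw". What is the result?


Caesar cipher: shift "wprw" by 18
  'w' (pos 22) + 18 = pos 14 = 'o'
  'p' (pos 15) + 18 = pos 7 = 'h'
  'r' (pos 17) + 18 = pos 9 = 'j'
  'w' (pos 22) + 18 = pos 14 = 'o'
Result: ohjo

ohjo


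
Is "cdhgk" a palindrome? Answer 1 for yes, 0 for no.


Input: cdhgk
Reversed: kghdc
  Compare pos 0 ('c') with pos 4 ('k'): MISMATCH
  Compare pos 1 ('d') with pos 3 ('g'): MISMATCH
Result: not a palindrome

0


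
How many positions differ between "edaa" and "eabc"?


Comparing "edaa" and "eabc" position by position:
  Position 0: 'e' vs 'e' => same
  Position 1: 'd' vs 'a' => DIFFER
  Position 2: 'a' vs 'b' => DIFFER
  Position 3: 'a' vs 'c' => DIFFER
Positions that differ: 3

3


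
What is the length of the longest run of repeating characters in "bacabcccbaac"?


Input: "bacabcccbaac"
Scanning for longest run:
  Position 1 ('a'): new char, reset run to 1
  Position 2 ('c'): new char, reset run to 1
  Position 3 ('a'): new char, reset run to 1
  Position 4 ('b'): new char, reset run to 1
  Position 5 ('c'): new char, reset run to 1
  Position 6 ('c'): continues run of 'c', length=2
  Position 7 ('c'): continues run of 'c', length=3
  Position 8 ('b'): new char, reset run to 1
  Position 9 ('a'): new char, reset run to 1
  Position 10 ('a'): continues run of 'a', length=2
  Position 11 ('c'): new char, reset run to 1
Longest run: 'c' with length 3

3


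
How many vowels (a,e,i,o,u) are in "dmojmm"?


Input: dmojmm
Checking each character:
  'd' at position 0: consonant
  'm' at position 1: consonant
  'o' at position 2: vowel (running total: 1)
  'j' at position 3: consonant
  'm' at position 4: consonant
  'm' at position 5: consonant
Total vowels: 1

1


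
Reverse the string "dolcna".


Input: dolcna
Reading characters right to left:
  Position 5: 'a'
  Position 4: 'n'
  Position 3: 'c'
  Position 2: 'l'
  Position 1: 'o'
  Position 0: 'd'
Reversed: anclod

anclod


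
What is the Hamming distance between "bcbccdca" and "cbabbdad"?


Comparing "bcbccdca" and "cbabbdad" position by position:
  Position 0: 'b' vs 'c' => differ
  Position 1: 'c' vs 'b' => differ
  Position 2: 'b' vs 'a' => differ
  Position 3: 'c' vs 'b' => differ
  Position 4: 'c' vs 'b' => differ
  Position 5: 'd' vs 'd' => same
  Position 6: 'c' vs 'a' => differ
  Position 7: 'a' vs 'd' => differ
Total differences (Hamming distance): 7

7


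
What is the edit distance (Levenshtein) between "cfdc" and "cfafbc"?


Computing edit distance: "cfdc" -> "cfafbc"
DP table:
           c    f    a    f    b    c
      0    1    2    3    4    5    6
  c   1    0    1    2    3    4    5
  f   2    1    0    1    2    3    4
  d   3    2    1    1    2    3    4
  c   4    3    2    2    2    3    3
Edit distance = dp[4][6] = 3

3


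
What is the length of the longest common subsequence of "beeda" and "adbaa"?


LCS of "beeda" and "adbaa"
DP table:
           a    d    b    a    a
      0    0    0    0    0    0
  b   0    0    0    1    1    1
  e   0    0    0    1    1    1
  e   0    0    0    1    1    1
  d   0    0    1    1    1    1
  a   0    1    1    1    2    2
LCS length = dp[5][5] = 2

2


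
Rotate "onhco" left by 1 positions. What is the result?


Input: "onhco", rotate left by 1
First 1 characters: "o"
Remaining characters: "nhco"
Concatenate remaining + first: "nhco" + "o" = "nhcoo"

nhcoo


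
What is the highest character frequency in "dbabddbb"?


Input: dbabddbb
Character counts:
  'a': 1
  'b': 4
  'd': 3
Maximum frequency: 4

4


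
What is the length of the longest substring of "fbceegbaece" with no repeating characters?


Input: "fbceegbaece"
Sliding window (track last position of each char):
  Position 0 ('f'): window [0,0] length 1 -- new best
  Position 1 ('b'): window [0,1] length 2 -- new best
  Position 2 ('c'): window [0,2] length 3 -- new best
  Position 3 ('e'): window [0,3] length 4 -- new best
  Position 4 ('e'): repeat (last at 3), move window start to 4
  Position 4 ('e'): window [4,4] length 1
  Position 5 ('g'): window [4,5] length 2
  Position 6 ('b'): window [4,6] length 3
  Position 7 ('a'): window [4,7] length 4
  Position 8 ('e'): repeat (last at 4), move window start to 5
  Position 8 ('e'): window [5,8] length 4
  Position 9 ('c'): window [5,9] length 5 -- new best
  Position 10 ('e'): repeat (last at 8), move window start to 9
  Position 10 ('e'): window [9,10] length 2
Longest substring with no repeats: "gbaec" with length 5

5


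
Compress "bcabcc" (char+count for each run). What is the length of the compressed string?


Input: bcabcc
Runs:
  'b' x 1 => "b1"
  'c' x 1 => "c1"
  'a' x 1 => "a1"
  'b' x 1 => "b1"
  'c' x 2 => "c2"
Compressed: "b1c1a1b1c2"
Compressed length: 10

10


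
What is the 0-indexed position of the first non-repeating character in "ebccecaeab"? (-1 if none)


Input: ebccecaeab
Character frequencies:
  'a': 2
  'b': 2
  'c': 3
  'e': 3
Scanning left to right for freq == 1:
  Position 0 ('e'): freq=3, skip
  Position 1 ('b'): freq=2, skip
  Position 2 ('c'): freq=3, skip
  Position 3 ('c'): freq=3, skip
  Position 4 ('e'): freq=3, skip
  Position 5 ('c'): freq=3, skip
  Position 6 ('a'): freq=2, skip
  Position 7 ('e'): freq=3, skip
  Position 8 ('a'): freq=2, skip
  Position 9 ('b'): freq=2, skip
  No unique character found => answer = -1

-1


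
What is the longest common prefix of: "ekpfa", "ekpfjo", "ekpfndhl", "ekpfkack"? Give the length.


Words: ekpfa, ekpfjo, ekpfndhl, ekpfkack
  Position 0: all 'e' => match
  Position 1: all 'k' => match
  Position 2: all 'p' => match
  Position 3: all 'f' => match
  Position 4: ('a', 'j', 'n', 'k') => mismatch, stop
LCP = "ekpf" (length 4)

4


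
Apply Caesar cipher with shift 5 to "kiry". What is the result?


Caesar cipher: shift "kiry" by 5
  'k' (pos 10) + 5 = pos 15 = 'p'
  'i' (pos 8) + 5 = pos 13 = 'n'
  'r' (pos 17) + 5 = pos 22 = 'w'
  'y' (pos 24) + 5 = pos 3 = 'd'
Result: pnwd

pnwd


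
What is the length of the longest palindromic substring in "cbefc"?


Input: "cbefc"
Checking substrings for palindromes:
  No multi-char palindromic substrings found
Longest palindromic substring: "c" with length 1

1


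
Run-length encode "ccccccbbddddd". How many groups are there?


Input: ccccccbbddddd
Scanning for consecutive runs:
  Group 1: 'c' x 6 (positions 0-5)
  Group 2: 'b' x 2 (positions 6-7)
  Group 3: 'd' x 5 (positions 8-12)
Total groups: 3

3


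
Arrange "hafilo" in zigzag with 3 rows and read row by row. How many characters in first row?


Zigzag "hafilo" into 3 rows:
Placing characters:
  'h' => row 0
  'a' => row 1
  'f' => row 2
  'i' => row 1
  'l' => row 0
  'o' => row 1
Rows:
  Row 0: "hl"
  Row 1: "aio"
  Row 2: "f"
First row length: 2

2


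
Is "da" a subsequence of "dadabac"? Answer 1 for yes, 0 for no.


Check if "da" is a subsequence of "dadabac"
Greedy scan:
  Position 0 ('d'): matches sub[0] = 'd'
  Position 1 ('a'): matches sub[1] = 'a'
  Position 2 ('d'): no match needed
  Position 3 ('a'): no match needed
  Position 4 ('b'): no match needed
  Position 5 ('a'): no match needed
  Position 6 ('c'): no match needed
All 2 characters matched => is a subsequence

1


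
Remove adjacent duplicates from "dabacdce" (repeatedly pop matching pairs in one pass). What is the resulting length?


Input: dabacdce
Stack-based adjacent duplicate removal:
  Read 'd': push. Stack: d
  Read 'a': push. Stack: da
  Read 'b': push. Stack: dab
  Read 'a': push. Stack: daba
  Read 'c': push. Stack: dabac
  Read 'd': push. Stack: dabacd
  Read 'c': push. Stack: dabacdc
  Read 'e': push. Stack: dabacdce
Final stack: "dabacdce" (length 8)

8


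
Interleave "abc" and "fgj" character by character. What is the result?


Interleaving "abc" and "fgj":
  Position 0: 'a' from first, 'f' from second => "af"
  Position 1: 'b' from first, 'g' from second => "bg"
  Position 2: 'c' from first, 'j' from second => "cj"
Result: afbgcj

afbgcj


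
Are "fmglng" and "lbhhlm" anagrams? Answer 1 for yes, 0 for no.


Strings: "fmglng", "lbhhlm"
Sorted first:  fgglmn
Sorted second: bhhllm
Differ at position 0: 'f' vs 'b' => not anagrams

0


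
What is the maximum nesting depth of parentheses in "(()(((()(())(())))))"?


Input: "(()(((()(())(())))))"
Tracking depth:
  Position 0 '(': depth becomes 1
  Position 1 '(': depth becomes 2
  Position 2 ')': depth becomes 1
  Position 3 '(': depth becomes 2
  Position 4 '(': depth becomes 3
  Position 5 '(': depth becomes 4
  Position 6 '(': depth becomes 5
  Position 7 ')': depth becomes 4
  Position 8 '(': depth becomes 5
  Position 9 '(': depth becomes 6
  Position 10 ')': depth becomes 5
  Position 11 ')': depth becomes 4
  Position 12 '(': depth becomes 5
  Position 13 '(': depth becomes 6
  Position 14 ')': depth becomes 5
  Position 15 ')': depth becomes 4
  Position 16 ')': depth becomes 3
  Position 17 ')': depth becomes 2
  Position 18 ')': depth becomes 1
  Position 19 ')': depth becomes 0
Maximum depth reached: 6

6


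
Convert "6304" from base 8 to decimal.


Input: "6304" in base 8
Positional expansion:
  Digit '6' (value 6) x 8^3 = 3072
  Digit '3' (value 3) x 8^2 = 192
  Digit '0' (value 0) x 8^1 = 0
  Digit '4' (value 4) x 8^0 = 4
Sum = 3268

3268


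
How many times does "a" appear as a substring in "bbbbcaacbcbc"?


Searching for "a" in "bbbbcaacbcbc"
Scanning each position:
  Position 0: "b" => no
  Position 1: "b" => no
  Position 2: "b" => no
  Position 3: "b" => no
  Position 4: "c" => no
  Position 5: "a" => MATCH
  Position 6: "a" => MATCH
  Position 7: "c" => no
  Position 8: "b" => no
  Position 9: "c" => no
  Position 10: "b" => no
  Position 11: "c" => no
Total occurrences: 2

2


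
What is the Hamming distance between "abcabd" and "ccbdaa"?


Comparing "abcabd" and "ccbdaa" position by position:
  Position 0: 'a' vs 'c' => differ
  Position 1: 'b' vs 'c' => differ
  Position 2: 'c' vs 'b' => differ
  Position 3: 'a' vs 'd' => differ
  Position 4: 'b' vs 'a' => differ
  Position 5: 'd' vs 'a' => differ
Total differences (Hamming distance): 6

6


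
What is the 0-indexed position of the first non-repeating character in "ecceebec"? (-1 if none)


Input: ecceebec
Character frequencies:
  'b': 1
  'c': 3
  'e': 4
Scanning left to right for freq == 1:
  Position 0 ('e'): freq=4, skip
  Position 1 ('c'): freq=3, skip
  Position 2 ('c'): freq=3, skip
  Position 3 ('e'): freq=4, skip
  Position 4 ('e'): freq=4, skip
  Position 5 ('b'): unique! => answer = 5

5


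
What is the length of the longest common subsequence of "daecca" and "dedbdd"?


LCS of "daecca" and "dedbdd"
DP table:
           d    e    d    b    d    d
      0    0    0    0    0    0    0
  d   0    1    1    1    1    1    1
  a   0    1    1    1    1    1    1
  e   0    1    2    2    2    2    2
  c   0    1    2    2    2    2    2
  c   0    1    2    2    2    2    2
  a   0    1    2    2    2    2    2
LCS length = dp[6][6] = 2

2


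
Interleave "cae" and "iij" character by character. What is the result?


Interleaving "cae" and "iij":
  Position 0: 'c' from first, 'i' from second => "ci"
  Position 1: 'a' from first, 'i' from second => "ai"
  Position 2: 'e' from first, 'j' from second => "ej"
Result: ciaiej

ciaiej


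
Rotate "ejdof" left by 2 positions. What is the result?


Input: "ejdof", rotate left by 2
First 2 characters: "ej"
Remaining characters: "dof"
Concatenate remaining + first: "dof" + "ej" = "dofej"

dofej


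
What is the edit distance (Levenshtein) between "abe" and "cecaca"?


Computing edit distance: "abe" -> "cecaca"
DP table:
           c    e    c    a    c    a
      0    1    2    3    4    5    6
  a   1    1    2    3    3    4    5
  b   2    2    2    3    4    4    5
  e   3    3    2    3    4    5    5
Edit distance = dp[3][6] = 5

5


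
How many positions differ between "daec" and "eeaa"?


Comparing "daec" and "eeaa" position by position:
  Position 0: 'd' vs 'e' => DIFFER
  Position 1: 'a' vs 'e' => DIFFER
  Position 2: 'e' vs 'a' => DIFFER
  Position 3: 'c' vs 'a' => DIFFER
Positions that differ: 4

4


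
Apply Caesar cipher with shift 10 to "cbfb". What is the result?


Caesar cipher: shift "cbfb" by 10
  'c' (pos 2) + 10 = pos 12 = 'm'
  'b' (pos 1) + 10 = pos 11 = 'l'
  'f' (pos 5) + 10 = pos 15 = 'p'
  'b' (pos 1) + 10 = pos 11 = 'l'
Result: mlpl

mlpl


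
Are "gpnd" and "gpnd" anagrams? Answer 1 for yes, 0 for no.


Strings: "gpnd", "gpnd"
Sorted first:  dgnp
Sorted second: dgnp
Sorted forms match => anagrams

1


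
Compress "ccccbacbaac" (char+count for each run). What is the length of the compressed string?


Input: ccccbacbaac
Runs:
  'c' x 4 => "c4"
  'b' x 1 => "b1"
  'a' x 1 => "a1"
  'c' x 1 => "c1"
  'b' x 1 => "b1"
  'a' x 2 => "a2"
  'c' x 1 => "c1"
Compressed: "c4b1a1c1b1a2c1"
Compressed length: 14

14


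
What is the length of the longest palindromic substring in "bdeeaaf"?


Input: "bdeeaaf"
Checking substrings for palindromes:
  [2:4] "ee" (len 2) => palindrome
  [4:6] "aa" (len 2) => palindrome
Longest palindromic substring: "ee" with length 2

2


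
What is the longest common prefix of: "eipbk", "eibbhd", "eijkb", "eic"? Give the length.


Words: eipbk, eibbhd, eijkb, eic
  Position 0: all 'e' => match
  Position 1: all 'i' => match
  Position 2: ('p', 'b', 'j', 'c') => mismatch, stop
LCP = "ei" (length 2)

2


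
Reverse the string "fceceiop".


Input: fceceiop
Reading characters right to left:
  Position 7: 'p'
  Position 6: 'o'
  Position 5: 'i'
  Position 4: 'e'
  Position 3: 'c'
  Position 2: 'e'
  Position 1: 'c'
  Position 0: 'f'
Reversed: poiececf

poiececf


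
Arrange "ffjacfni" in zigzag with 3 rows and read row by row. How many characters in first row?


Zigzag "ffjacfni" into 3 rows:
Placing characters:
  'f' => row 0
  'f' => row 1
  'j' => row 2
  'a' => row 1
  'c' => row 0
  'f' => row 1
  'n' => row 2
  'i' => row 1
Rows:
  Row 0: "fc"
  Row 1: "fafi"
  Row 2: "jn"
First row length: 2

2


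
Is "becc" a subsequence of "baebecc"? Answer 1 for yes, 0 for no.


Check if "becc" is a subsequence of "baebecc"
Greedy scan:
  Position 0 ('b'): matches sub[0] = 'b'
  Position 1 ('a'): no match needed
  Position 2 ('e'): matches sub[1] = 'e'
  Position 3 ('b'): no match needed
  Position 4 ('e'): no match needed
  Position 5 ('c'): matches sub[2] = 'c'
  Position 6 ('c'): matches sub[3] = 'c'
All 4 characters matched => is a subsequence

1


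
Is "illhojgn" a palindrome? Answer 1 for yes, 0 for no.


Input: illhojgn
Reversed: ngjohlli
  Compare pos 0 ('i') with pos 7 ('n'): MISMATCH
  Compare pos 1 ('l') with pos 6 ('g'): MISMATCH
  Compare pos 2 ('l') with pos 5 ('j'): MISMATCH
  Compare pos 3 ('h') with pos 4 ('o'): MISMATCH
Result: not a palindrome

0


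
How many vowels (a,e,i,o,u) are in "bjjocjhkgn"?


Input: bjjocjhkgn
Checking each character:
  'b' at position 0: consonant
  'j' at position 1: consonant
  'j' at position 2: consonant
  'o' at position 3: vowel (running total: 1)
  'c' at position 4: consonant
  'j' at position 5: consonant
  'h' at position 6: consonant
  'k' at position 7: consonant
  'g' at position 8: consonant
  'n' at position 9: consonant
Total vowels: 1

1


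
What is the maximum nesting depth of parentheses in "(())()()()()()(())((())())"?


Input: "(())()()()()()(())((())())"
Tracking depth:
  Position 0 '(': depth becomes 1
  Position 1 '(': depth becomes 2
  Position 2 ')': depth becomes 1
  Position 3 ')': depth becomes 0
  Position 4 '(': depth becomes 1
  Position 5 ')': depth becomes 0
  Position 6 '(': depth becomes 1
  Position 7 ')': depth becomes 0
  Position 8 '(': depth becomes 1
  Position 9 ')': depth becomes 0
  Position 10 '(': depth becomes 1
  Position 11 ')': depth becomes 0
  Position 12 '(': depth becomes 1
  Position 13 ')': depth becomes 0
  Position 14 '(': depth becomes 1
  Position 15 '(': depth becomes 2
  Position 16 ')': depth becomes 1
  Position 17 ')': depth becomes 0
  Position 18 '(': depth becomes 1
  Position 19 '(': depth becomes 2
  Position 20 '(': depth becomes 3
  Position 21 ')': depth becomes 2
  Position 22 ')': depth becomes 1
  Position 23 '(': depth becomes 2
  Position 24 ')': depth becomes 1
  Position 25 ')': depth becomes 0
Maximum depth reached: 3

3


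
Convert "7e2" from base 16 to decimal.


Input: "7e2" in base 16
Positional expansion:
  Digit '7' (value 7) x 16^2 = 1792
  Digit 'e' (value 14) x 16^1 = 224
  Digit '2' (value 2) x 16^0 = 2
Sum = 2018

2018


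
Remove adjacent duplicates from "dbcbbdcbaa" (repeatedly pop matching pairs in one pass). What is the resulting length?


Input: dbcbbdcbaa
Stack-based adjacent duplicate removal:
  Read 'd': push. Stack: d
  Read 'b': push. Stack: db
  Read 'c': push. Stack: dbc
  Read 'b': push. Stack: dbcb
  Read 'b': matches stack top 'b' => pop. Stack: dbc
  Read 'd': push. Stack: dbcd
  Read 'c': push. Stack: dbcdc
  Read 'b': push. Stack: dbcdcb
  Read 'a': push. Stack: dbcdcba
  Read 'a': matches stack top 'a' => pop. Stack: dbcdcb
Final stack: "dbcdcb" (length 6)

6


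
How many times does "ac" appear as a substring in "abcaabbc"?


Searching for "ac" in "abcaabbc"
Scanning each position:
  Position 0: "ab" => no
  Position 1: "bc" => no
  Position 2: "ca" => no
  Position 3: "aa" => no
  Position 4: "ab" => no
  Position 5: "bb" => no
  Position 6: "bc" => no
Total occurrences: 0

0


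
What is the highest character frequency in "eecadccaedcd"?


Input: eecadccaedcd
Character counts:
  'a': 2
  'c': 4
  'd': 3
  'e': 3
Maximum frequency: 4

4


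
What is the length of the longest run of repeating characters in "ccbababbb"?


Input: "ccbababbb"
Scanning for longest run:
  Position 1 ('c'): continues run of 'c', length=2
  Position 2 ('b'): new char, reset run to 1
  Position 3 ('a'): new char, reset run to 1
  Position 4 ('b'): new char, reset run to 1
  Position 5 ('a'): new char, reset run to 1
  Position 6 ('b'): new char, reset run to 1
  Position 7 ('b'): continues run of 'b', length=2
  Position 8 ('b'): continues run of 'b', length=3
Longest run: 'b' with length 3

3


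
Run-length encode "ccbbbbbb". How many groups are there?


Input: ccbbbbbb
Scanning for consecutive runs:
  Group 1: 'c' x 2 (positions 0-1)
  Group 2: 'b' x 6 (positions 2-7)
Total groups: 2

2


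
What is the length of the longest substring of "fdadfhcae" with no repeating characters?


Input: "fdadfhcae"
Sliding window (track last position of each char):
  Position 0 ('f'): window [0,0] length 1 -- new best
  Position 1 ('d'): window [0,1] length 2 -- new best
  Position 2 ('a'): window [0,2] length 3 -- new best
  Position 3 ('d'): repeat (last at 1), move window start to 2
  Position 3 ('d'): window [2,3] length 2
  Position 4 ('f'): window [2,4] length 3
  Position 5 ('h'): window [2,5] length 4 -- new best
  Position 6 ('c'): window [2,6] length 5 -- new best
  Position 7 ('a'): repeat (last at 2), move window start to 3
  Position 7 ('a'): window [3,7] length 5
  Position 8 ('e'): window [3,8] length 6 -- new best
Longest substring with no repeats: "dfhcae" with length 6

6


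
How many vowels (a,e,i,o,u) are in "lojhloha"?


Input: lojhloha
Checking each character:
  'l' at position 0: consonant
  'o' at position 1: vowel (running total: 1)
  'j' at position 2: consonant
  'h' at position 3: consonant
  'l' at position 4: consonant
  'o' at position 5: vowel (running total: 2)
  'h' at position 6: consonant
  'a' at position 7: vowel (running total: 3)
Total vowels: 3

3


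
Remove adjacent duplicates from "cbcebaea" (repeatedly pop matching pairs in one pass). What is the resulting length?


Input: cbcebaea
Stack-based adjacent duplicate removal:
  Read 'c': push. Stack: c
  Read 'b': push. Stack: cb
  Read 'c': push. Stack: cbc
  Read 'e': push. Stack: cbce
  Read 'b': push. Stack: cbceb
  Read 'a': push. Stack: cbceba
  Read 'e': push. Stack: cbcebae
  Read 'a': push. Stack: cbcebaea
Final stack: "cbcebaea" (length 8)

8


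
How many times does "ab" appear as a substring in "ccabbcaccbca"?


Searching for "ab" in "ccabbcaccbca"
Scanning each position:
  Position 0: "cc" => no
  Position 1: "ca" => no
  Position 2: "ab" => MATCH
  Position 3: "bb" => no
  Position 4: "bc" => no
  Position 5: "ca" => no
  Position 6: "ac" => no
  Position 7: "cc" => no
  Position 8: "cb" => no
  Position 9: "bc" => no
  Position 10: "ca" => no
Total occurrences: 1

1


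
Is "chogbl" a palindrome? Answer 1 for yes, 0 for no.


Input: chogbl
Reversed: lbgohc
  Compare pos 0 ('c') with pos 5 ('l'): MISMATCH
  Compare pos 1 ('h') with pos 4 ('b'): MISMATCH
  Compare pos 2 ('o') with pos 3 ('g'): MISMATCH
Result: not a palindrome

0


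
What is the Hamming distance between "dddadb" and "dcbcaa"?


Comparing "dddadb" and "dcbcaa" position by position:
  Position 0: 'd' vs 'd' => same
  Position 1: 'd' vs 'c' => differ
  Position 2: 'd' vs 'b' => differ
  Position 3: 'a' vs 'c' => differ
  Position 4: 'd' vs 'a' => differ
  Position 5: 'b' vs 'a' => differ
Total differences (Hamming distance): 5

5


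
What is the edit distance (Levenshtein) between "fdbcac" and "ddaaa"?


Computing edit distance: "fdbcac" -> "ddaaa"
DP table:
           d    d    a    a    a
      0    1    2    3    4    5
  f   1    1    2    3    4    5
  d   2    1    1    2    3    4
  b   3    2    2    2    3    4
  c   4    3    3    3    3    4
  a   5    4    4    3    3    3
  c   6    5    5    4    4    4
Edit distance = dp[6][5] = 4

4


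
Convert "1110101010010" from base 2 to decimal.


Input: "1110101010010" in base 2
Positional expansion:
  Digit '1' (value 1) x 2^12 = 4096
  Digit '1' (value 1) x 2^11 = 2048
  Digit '1' (value 1) x 2^10 = 1024
  Digit '0' (value 0) x 2^9 = 0
  Digit '1' (value 1) x 2^8 = 256
  Digit '0' (value 0) x 2^7 = 0
  Digit '1' (value 1) x 2^6 = 64
  Digit '0' (value 0) x 2^5 = 0
  Digit '1' (value 1) x 2^4 = 16
  Digit '0' (value 0) x 2^3 = 0
  Digit '0' (value 0) x 2^2 = 0
  Digit '1' (value 1) x 2^1 = 2
  Digit '0' (value 0) x 2^0 = 0
Sum = 7506

7506


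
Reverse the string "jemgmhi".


Input: jemgmhi
Reading characters right to left:
  Position 6: 'i'
  Position 5: 'h'
  Position 4: 'm'
  Position 3: 'g'
  Position 2: 'm'
  Position 1: 'e'
  Position 0: 'j'
Reversed: ihmgmej

ihmgmej


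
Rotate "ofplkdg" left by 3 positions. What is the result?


Input: "ofplkdg", rotate left by 3
First 3 characters: "ofp"
Remaining characters: "lkdg"
Concatenate remaining + first: "lkdg" + "ofp" = "lkdgofp"

lkdgofp


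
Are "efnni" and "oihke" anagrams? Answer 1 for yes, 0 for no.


Strings: "efnni", "oihke"
Sorted first:  efinn
Sorted second: ehiko
Differ at position 1: 'f' vs 'h' => not anagrams

0


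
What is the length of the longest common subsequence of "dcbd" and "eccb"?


LCS of "dcbd" and "eccb"
DP table:
           e    c    c    b
      0    0    0    0    0
  d   0    0    0    0    0
  c   0    0    1    1    1
  b   0    0    1    1    2
  d   0    0    1    1    2
LCS length = dp[4][4] = 2

2


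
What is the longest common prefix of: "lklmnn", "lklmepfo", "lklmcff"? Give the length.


Words: lklmnn, lklmepfo, lklmcff
  Position 0: all 'l' => match
  Position 1: all 'k' => match
  Position 2: all 'l' => match
  Position 3: all 'm' => match
  Position 4: ('n', 'e', 'c') => mismatch, stop
LCP = "lklm" (length 4)

4


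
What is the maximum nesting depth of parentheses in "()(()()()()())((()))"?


Input: "()(()()()()())((()))"
Tracking depth:
  Position 0 '(': depth becomes 1
  Position 1 ')': depth becomes 0
  Position 2 '(': depth becomes 1
  Position 3 '(': depth becomes 2
  Position 4 ')': depth becomes 1
  Position 5 '(': depth becomes 2
  Position 6 ')': depth becomes 1
  Position 7 '(': depth becomes 2
  Position 8 ')': depth becomes 1
  Position 9 '(': depth becomes 2
  Position 10 ')': depth becomes 1
  Position 11 '(': depth becomes 2
  Position 12 ')': depth becomes 1
  Position 13 ')': depth becomes 0
  Position 14 '(': depth becomes 1
  Position 15 '(': depth becomes 2
  Position 16 '(': depth becomes 3
  Position 17 ')': depth becomes 2
  Position 18 ')': depth becomes 1
  Position 19 ')': depth becomes 0
Maximum depth reached: 3

3


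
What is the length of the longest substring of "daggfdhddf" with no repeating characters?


Input: "daggfdhddf"
Sliding window (track last position of each char):
  Position 0 ('d'): window [0,0] length 1 -- new best
  Position 1 ('a'): window [0,1] length 2 -- new best
  Position 2 ('g'): window [0,2] length 3 -- new best
  Position 3 ('g'): repeat (last at 2), move window start to 3
  Position 3 ('g'): window [3,3] length 1
  Position 4 ('f'): window [3,4] length 2
  Position 5 ('d'): window [3,5] length 3
  Position 6 ('h'): window [3,6] length 4 -- new best
  Position 7 ('d'): repeat (last at 5), move window start to 6
  Position 7 ('d'): window [6,7] length 2
  Position 8 ('d'): repeat (last at 7), move window start to 8
  Position 8 ('d'): window [8,8] length 1
  Position 9 ('f'): window [8,9] length 2
Longest substring with no repeats: "gfdh" with length 4

4


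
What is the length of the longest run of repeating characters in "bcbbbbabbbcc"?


Input: "bcbbbbabbbcc"
Scanning for longest run:
  Position 1 ('c'): new char, reset run to 1
  Position 2 ('b'): new char, reset run to 1
  Position 3 ('b'): continues run of 'b', length=2
  Position 4 ('b'): continues run of 'b', length=3
  Position 5 ('b'): continues run of 'b', length=4
  Position 6 ('a'): new char, reset run to 1
  Position 7 ('b'): new char, reset run to 1
  Position 8 ('b'): continues run of 'b', length=2
  Position 9 ('b'): continues run of 'b', length=3
  Position 10 ('c'): new char, reset run to 1
  Position 11 ('c'): continues run of 'c', length=2
Longest run: 'b' with length 4

4


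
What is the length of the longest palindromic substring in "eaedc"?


Input: "eaedc"
Checking substrings for palindromes:
  [0:3] "eae" (len 3) => palindrome
Longest palindromic substring: "eae" with length 3

3


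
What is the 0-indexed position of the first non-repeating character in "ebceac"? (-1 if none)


Input: ebceac
Character frequencies:
  'a': 1
  'b': 1
  'c': 2
  'e': 2
Scanning left to right for freq == 1:
  Position 0 ('e'): freq=2, skip
  Position 1 ('b'): unique! => answer = 1

1


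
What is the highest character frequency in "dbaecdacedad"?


Input: dbaecdacedad
Character counts:
  'a': 3
  'b': 1
  'c': 2
  'd': 4
  'e': 2
Maximum frequency: 4

4


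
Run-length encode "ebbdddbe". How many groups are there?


Input: ebbdddbe
Scanning for consecutive runs:
  Group 1: 'e' x 1 (positions 0-0)
  Group 2: 'b' x 2 (positions 1-2)
  Group 3: 'd' x 3 (positions 3-5)
  Group 4: 'b' x 1 (positions 6-6)
  Group 5: 'e' x 1 (positions 7-7)
Total groups: 5

5


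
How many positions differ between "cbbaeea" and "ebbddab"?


Comparing "cbbaeea" and "ebbddab" position by position:
  Position 0: 'c' vs 'e' => DIFFER
  Position 1: 'b' vs 'b' => same
  Position 2: 'b' vs 'b' => same
  Position 3: 'a' vs 'd' => DIFFER
  Position 4: 'e' vs 'd' => DIFFER
  Position 5: 'e' vs 'a' => DIFFER
  Position 6: 'a' vs 'b' => DIFFER
Positions that differ: 5

5


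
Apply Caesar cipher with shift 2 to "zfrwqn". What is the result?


Caesar cipher: shift "zfrwqn" by 2
  'z' (pos 25) + 2 = pos 1 = 'b'
  'f' (pos 5) + 2 = pos 7 = 'h'
  'r' (pos 17) + 2 = pos 19 = 't'
  'w' (pos 22) + 2 = pos 24 = 'y'
  'q' (pos 16) + 2 = pos 18 = 's'
  'n' (pos 13) + 2 = pos 15 = 'p'
Result: bhtysp

bhtysp


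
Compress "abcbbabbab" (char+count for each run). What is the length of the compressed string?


Input: abcbbabbab
Runs:
  'a' x 1 => "a1"
  'b' x 1 => "b1"
  'c' x 1 => "c1"
  'b' x 2 => "b2"
  'a' x 1 => "a1"
  'b' x 2 => "b2"
  'a' x 1 => "a1"
  'b' x 1 => "b1"
Compressed: "a1b1c1b2a1b2a1b1"
Compressed length: 16

16


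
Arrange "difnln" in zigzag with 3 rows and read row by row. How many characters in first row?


Zigzag "difnln" into 3 rows:
Placing characters:
  'd' => row 0
  'i' => row 1
  'f' => row 2
  'n' => row 1
  'l' => row 0
  'n' => row 1
Rows:
  Row 0: "dl"
  Row 1: "inn"
  Row 2: "f"
First row length: 2

2


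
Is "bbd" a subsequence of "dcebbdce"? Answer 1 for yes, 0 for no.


Check if "bbd" is a subsequence of "dcebbdce"
Greedy scan:
  Position 0 ('d'): no match needed
  Position 1 ('c'): no match needed
  Position 2 ('e'): no match needed
  Position 3 ('b'): matches sub[0] = 'b'
  Position 4 ('b'): matches sub[1] = 'b'
  Position 5 ('d'): matches sub[2] = 'd'
  Position 6 ('c'): no match needed
  Position 7 ('e'): no match needed
All 3 characters matched => is a subsequence

1


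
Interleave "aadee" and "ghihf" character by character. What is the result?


Interleaving "aadee" and "ghihf":
  Position 0: 'a' from first, 'g' from second => "ag"
  Position 1: 'a' from first, 'h' from second => "ah"
  Position 2: 'd' from first, 'i' from second => "di"
  Position 3: 'e' from first, 'h' from second => "eh"
  Position 4: 'e' from first, 'f' from second => "ef"
Result: agahdiehef

agahdiehef


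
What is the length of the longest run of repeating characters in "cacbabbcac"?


Input: "cacbabbcac"
Scanning for longest run:
  Position 1 ('a'): new char, reset run to 1
  Position 2 ('c'): new char, reset run to 1
  Position 3 ('b'): new char, reset run to 1
  Position 4 ('a'): new char, reset run to 1
  Position 5 ('b'): new char, reset run to 1
  Position 6 ('b'): continues run of 'b', length=2
  Position 7 ('c'): new char, reset run to 1
  Position 8 ('a'): new char, reset run to 1
  Position 9 ('c'): new char, reset run to 1
Longest run: 'b' with length 2

2


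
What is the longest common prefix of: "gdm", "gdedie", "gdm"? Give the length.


Words: gdm, gdedie, gdm
  Position 0: all 'g' => match
  Position 1: all 'd' => match
  Position 2: ('m', 'e', 'm') => mismatch, stop
LCP = "gd" (length 2)

2


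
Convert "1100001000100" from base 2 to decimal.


Input: "1100001000100" in base 2
Positional expansion:
  Digit '1' (value 1) x 2^12 = 4096
  Digit '1' (value 1) x 2^11 = 2048
  Digit '0' (value 0) x 2^10 = 0
  Digit '0' (value 0) x 2^9 = 0
  Digit '0' (value 0) x 2^8 = 0
  Digit '0' (value 0) x 2^7 = 0
  Digit '1' (value 1) x 2^6 = 64
  Digit '0' (value 0) x 2^5 = 0
  Digit '0' (value 0) x 2^4 = 0
  Digit '0' (value 0) x 2^3 = 0
  Digit '1' (value 1) x 2^2 = 4
  Digit '0' (value 0) x 2^1 = 0
  Digit '0' (value 0) x 2^0 = 0
Sum = 6212

6212


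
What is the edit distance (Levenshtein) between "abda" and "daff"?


Computing edit distance: "abda" -> "daff"
DP table:
           d    a    f    f
      0    1    2    3    4
  a   1    1    1    2    3
  b   2    2    2    2    3
  d   3    2    3    3    3
  a   4    3    2    3    4
Edit distance = dp[4][4] = 4

4


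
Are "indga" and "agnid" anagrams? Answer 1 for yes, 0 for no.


Strings: "indga", "agnid"
Sorted first:  adgin
Sorted second: adgin
Sorted forms match => anagrams

1


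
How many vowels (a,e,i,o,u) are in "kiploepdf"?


Input: kiploepdf
Checking each character:
  'k' at position 0: consonant
  'i' at position 1: vowel (running total: 1)
  'p' at position 2: consonant
  'l' at position 3: consonant
  'o' at position 4: vowel (running total: 2)
  'e' at position 5: vowel (running total: 3)
  'p' at position 6: consonant
  'd' at position 7: consonant
  'f' at position 8: consonant
Total vowels: 3

3


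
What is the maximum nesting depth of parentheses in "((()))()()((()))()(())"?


Input: "((()))()()((()))()(())"
Tracking depth:
  Position 0 '(': depth becomes 1
  Position 1 '(': depth becomes 2
  Position 2 '(': depth becomes 3
  Position 3 ')': depth becomes 2
  Position 4 ')': depth becomes 1
  Position 5 ')': depth becomes 0
  Position 6 '(': depth becomes 1
  Position 7 ')': depth becomes 0
  Position 8 '(': depth becomes 1
  Position 9 ')': depth becomes 0
  Position 10 '(': depth becomes 1
  Position 11 '(': depth becomes 2
  Position 12 '(': depth becomes 3
  Position 13 ')': depth becomes 2
  Position 14 ')': depth becomes 1
  Position 15 ')': depth becomes 0
  Position 16 '(': depth becomes 1
  Position 17 ')': depth becomes 0
  Position 18 '(': depth becomes 1
  Position 19 '(': depth becomes 2
  Position 20 ')': depth becomes 1
  Position 21 ')': depth becomes 0
Maximum depth reached: 3

3


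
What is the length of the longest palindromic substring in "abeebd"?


Input: "abeebd"
Checking substrings for palindromes:
  [1:5] "beeb" (len 4) => palindrome
  [2:4] "ee" (len 2) => palindrome
Longest palindromic substring: "beeb" with length 4

4


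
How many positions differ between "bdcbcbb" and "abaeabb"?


Comparing "bdcbcbb" and "abaeabb" position by position:
  Position 0: 'b' vs 'a' => DIFFER
  Position 1: 'd' vs 'b' => DIFFER
  Position 2: 'c' vs 'a' => DIFFER
  Position 3: 'b' vs 'e' => DIFFER
  Position 4: 'c' vs 'a' => DIFFER
  Position 5: 'b' vs 'b' => same
  Position 6: 'b' vs 'b' => same
Positions that differ: 5

5


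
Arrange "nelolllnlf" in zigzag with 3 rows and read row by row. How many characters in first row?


Zigzag "nelolllnlf" into 3 rows:
Placing characters:
  'n' => row 0
  'e' => row 1
  'l' => row 2
  'o' => row 1
  'l' => row 0
  'l' => row 1
  'l' => row 2
  'n' => row 1
  'l' => row 0
  'f' => row 1
Rows:
  Row 0: "nll"
  Row 1: "eolnf"
  Row 2: "ll"
First row length: 3

3


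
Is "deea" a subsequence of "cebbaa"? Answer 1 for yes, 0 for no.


Check if "deea" is a subsequence of "cebbaa"
Greedy scan:
  Position 0 ('c'): no match needed
  Position 1 ('e'): no match needed
  Position 2 ('b'): no match needed
  Position 3 ('b'): no match needed
  Position 4 ('a'): no match needed
  Position 5 ('a'): no match needed
Only matched 0/4 characters => not a subsequence

0


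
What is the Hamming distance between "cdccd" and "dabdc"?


Comparing "cdccd" and "dabdc" position by position:
  Position 0: 'c' vs 'd' => differ
  Position 1: 'd' vs 'a' => differ
  Position 2: 'c' vs 'b' => differ
  Position 3: 'c' vs 'd' => differ
  Position 4: 'd' vs 'c' => differ
Total differences (Hamming distance): 5

5


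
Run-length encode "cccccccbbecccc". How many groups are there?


Input: cccccccbbecccc
Scanning for consecutive runs:
  Group 1: 'c' x 7 (positions 0-6)
  Group 2: 'b' x 2 (positions 7-8)
  Group 3: 'e' x 1 (positions 9-9)
  Group 4: 'c' x 4 (positions 10-13)
Total groups: 4

4


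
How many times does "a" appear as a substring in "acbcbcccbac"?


Searching for "a" in "acbcbcccbac"
Scanning each position:
  Position 0: "a" => MATCH
  Position 1: "c" => no
  Position 2: "b" => no
  Position 3: "c" => no
  Position 4: "b" => no
  Position 5: "c" => no
  Position 6: "c" => no
  Position 7: "c" => no
  Position 8: "b" => no
  Position 9: "a" => MATCH
  Position 10: "c" => no
Total occurrences: 2

2


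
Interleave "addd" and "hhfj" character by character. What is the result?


Interleaving "addd" and "hhfj":
  Position 0: 'a' from first, 'h' from second => "ah"
  Position 1: 'd' from first, 'h' from second => "dh"
  Position 2: 'd' from first, 'f' from second => "df"
  Position 3: 'd' from first, 'j' from second => "dj"
Result: ahdhdfdj

ahdhdfdj


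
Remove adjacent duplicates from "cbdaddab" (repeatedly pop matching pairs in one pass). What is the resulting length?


Input: cbdaddab
Stack-based adjacent duplicate removal:
  Read 'c': push. Stack: c
  Read 'b': push. Stack: cb
  Read 'd': push. Stack: cbd
  Read 'a': push. Stack: cbda
  Read 'd': push. Stack: cbdad
  Read 'd': matches stack top 'd' => pop. Stack: cbda
  Read 'a': matches stack top 'a' => pop. Stack: cbd
  Read 'b': push. Stack: cbdb
Final stack: "cbdb" (length 4)

4


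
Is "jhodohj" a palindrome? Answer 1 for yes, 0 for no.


Input: jhodohj
Reversed: jhodohj
  Compare pos 0 ('j') with pos 6 ('j'): match
  Compare pos 1 ('h') with pos 5 ('h'): match
  Compare pos 2 ('o') with pos 4 ('o'): match
Result: palindrome

1


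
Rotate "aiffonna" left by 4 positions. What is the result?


Input: "aiffonna", rotate left by 4
First 4 characters: "aiff"
Remaining characters: "onna"
Concatenate remaining + first: "onna" + "aiff" = "onnaaiff"

onnaaiff


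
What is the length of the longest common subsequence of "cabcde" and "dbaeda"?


LCS of "cabcde" and "dbaeda"
DP table:
           d    b    a    e    d    a
      0    0    0    0    0    0    0
  c   0    0    0    0    0    0    0
  a   0    0    0    1    1    1    1
  b   0    0    1    1    1    1    1
  c   0    0    1    1    1    1    1
  d   0    1    1    1    1    2    2
  e   0    1    1    1    2    2    2
LCS length = dp[6][6] = 2

2


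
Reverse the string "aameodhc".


Input: aameodhc
Reading characters right to left:
  Position 7: 'c'
  Position 6: 'h'
  Position 5: 'd'
  Position 4: 'o'
  Position 3: 'e'
  Position 2: 'm'
  Position 1: 'a'
  Position 0: 'a'
Reversed: chdoemaa

chdoemaa


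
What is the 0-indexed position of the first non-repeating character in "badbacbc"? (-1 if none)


Input: badbacbc
Character frequencies:
  'a': 2
  'b': 3
  'c': 2
  'd': 1
Scanning left to right for freq == 1:
  Position 0 ('b'): freq=3, skip
  Position 1 ('a'): freq=2, skip
  Position 2 ('d'): unique! => answer = 2

2


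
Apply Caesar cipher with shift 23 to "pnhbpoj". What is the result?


Caesar cipher: shift "pnhbpoj" by 23
  'p' (pos 15) + 23 = pos 12 = 'm'
  'n' (pos 13) + 23 = pos 10 = 'k'
  'h' (pos 7) + 23 = pos 4 = 'e'
  'b' (pos 1) + 23 = pos 24 = 'y'
  'p' (pos 15) + 23 = pos 12 = 'm'
  'o' (pos 14) + 23 = pos 11 = 'l'
  'j' (pos 9) + 23 = pos 6 = 'g'
Result: mkeymlg

mkeymlg


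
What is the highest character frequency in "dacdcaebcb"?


Input: dacdcaebcb
Character counts:
  'a': 2
  'b': 2
  'c': 3
  'd': 2
  'e': 1
Maximum frequency: 3

3


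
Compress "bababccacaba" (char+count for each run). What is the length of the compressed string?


Input: bababccacaba
Runs:
  'b' x 1 => "b1"
  'a' x 1 => "a1"
  'b' x 1 => "b1"
  'a' x 1 => "a1"
  'b' x 1 => "b1"
  'c' x 2 => "c2"
  'a' x 1 => "a1"
  'c' x 1 => "c1"
  'a' x 1 => "a1"
  'b' x 1 => "b1"
  'a' x 1 => "a1"
Compressed: "b1a1b1a1b1c2a1c1a1b1a1"
Compressed length: 22

22


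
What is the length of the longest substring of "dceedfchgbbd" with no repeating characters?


Input: "dceedfchgbbd"
Sliding window (track last position of each char):
  Position 0 ('d'): window [0,0] length 1 -- new best
  Position 1 ('c'): window [0,1] length 2 -- new best
  Position 2 ('e'): window [0,2] length 3 -- new best
  Position 3 ('e'): repeat (last at 2), move window start to 3
  Position 3 ('e'): window [3,3] length 1
  Position 4 ('d'): window [3,4] length 2
  Position 5 ('f'): window [3,5] length 3
  Position 6 ('c'): window [3,6] length 4 -- new best
  Position 7 ('h'): window [3,7] length 5 -- new best
  Position 8 ('g'): window [3,8] length 6 -- new best
  Position 9 ('b'): window [3,9] length 7 -- new best
  Position 10 ('b'): repeat (last at 9), move window start to 10
  Position 10 ('b'): window [10,10] length 1
  Position 11 ('d'): window [10,11] length 2
Longest substring with no repeats: "edfchgb" with length 7

7
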